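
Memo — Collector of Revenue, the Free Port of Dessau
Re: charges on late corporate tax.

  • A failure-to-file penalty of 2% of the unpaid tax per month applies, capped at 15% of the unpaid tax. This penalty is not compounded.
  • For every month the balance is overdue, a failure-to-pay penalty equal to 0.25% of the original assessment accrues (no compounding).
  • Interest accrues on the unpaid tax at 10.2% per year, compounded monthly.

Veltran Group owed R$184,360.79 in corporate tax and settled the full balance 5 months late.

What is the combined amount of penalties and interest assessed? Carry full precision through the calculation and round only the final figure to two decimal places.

R$28,710.26

Failure-to-file: 5 × 2% × R$184,360.79 = R$18,436.08… (under the 15% cap)
Failure-to-pay penalty = 0.25% × R$184,360.79 × 5 mo = R$2,304.51…
Interest (10.2%/yr ÷ 12 = 0.85%/month): R$184,360.79 × ((1 + 0.0085)^5 − 1) = R$7,969.6713…
Penalties + interest = R$20,740.5889… + R$7,969.6713… = R$28,710.26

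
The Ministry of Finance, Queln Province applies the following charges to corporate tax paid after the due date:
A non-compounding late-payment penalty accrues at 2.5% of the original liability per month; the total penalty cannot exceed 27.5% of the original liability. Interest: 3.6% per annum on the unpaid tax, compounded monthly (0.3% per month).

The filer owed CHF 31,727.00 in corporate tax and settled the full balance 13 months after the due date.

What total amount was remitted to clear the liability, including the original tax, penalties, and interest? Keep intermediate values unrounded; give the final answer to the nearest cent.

CHF 41,711.80

Penalty (uncapped): 13 × 2.5% × CHF 31,727.00 = CHF 10,311.28…; cap = 27.5% × CHF 31,727.00 = CHF 8,724.93… → penalty = CHF 8,724.93…
Interest: CHF 31,727.00 × ((1 + 0.003)^13 − 1) = CHF 31,727.00 × 0.0397098… = CHF 1,259.8722…
Total = CHF 31,727.00 + CHF 8,724.9250 + CHF 1,259.8722… = CHF 41,711.80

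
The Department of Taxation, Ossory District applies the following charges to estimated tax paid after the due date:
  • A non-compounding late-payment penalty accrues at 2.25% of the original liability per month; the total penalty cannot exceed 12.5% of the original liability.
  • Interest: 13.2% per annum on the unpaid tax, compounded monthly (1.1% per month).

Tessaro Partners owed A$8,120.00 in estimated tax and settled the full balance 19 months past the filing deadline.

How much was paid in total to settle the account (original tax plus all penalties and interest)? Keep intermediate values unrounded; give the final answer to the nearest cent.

Penalty (uncapped): 19 × 2.25% × A$8,120.00 = A$3,471.30; cap = 12.5% × A$8,120.00 = A$1,015.00 → penalty = A$1,015.00
Interest: A$8,120.00 × ((1 + 0.011)^19 − 1) = A$8,120.00 × 0.2310394… = A$1,876.0400…
Total = A$8,120.00 + A$1,015.0000 + A$1,876.0400… = A$11,011.04

A$11,011.04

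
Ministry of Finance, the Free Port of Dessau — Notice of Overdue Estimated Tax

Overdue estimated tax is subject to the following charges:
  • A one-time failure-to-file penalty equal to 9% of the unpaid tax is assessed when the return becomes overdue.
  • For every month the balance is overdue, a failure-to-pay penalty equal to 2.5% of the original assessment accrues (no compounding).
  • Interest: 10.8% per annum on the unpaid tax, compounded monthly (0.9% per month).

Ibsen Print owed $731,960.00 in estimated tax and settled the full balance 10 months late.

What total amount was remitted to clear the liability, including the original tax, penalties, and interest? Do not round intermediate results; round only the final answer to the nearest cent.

$1,049,435.85

Failure-to-file penalty: 9% × $731,960.00 = $65,876.40
Failure-to-pay penalty = 2.5% × $731,960.00 × 10 mo = $182,990.00
Interest: $731,960.00 × ((1 + 0.009)^10 − 1) = $731,960.00 × 0.0937339… = $68,609.4455…
Total = $731,960.00 + $248,866.4000 + $68,609.4455… = $1,049,435.85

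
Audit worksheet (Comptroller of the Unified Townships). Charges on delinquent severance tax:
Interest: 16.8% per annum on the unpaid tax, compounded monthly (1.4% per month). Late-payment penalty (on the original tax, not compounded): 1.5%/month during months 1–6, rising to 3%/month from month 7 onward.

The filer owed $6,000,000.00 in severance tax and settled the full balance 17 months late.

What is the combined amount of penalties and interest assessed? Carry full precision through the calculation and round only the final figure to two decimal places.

Penalty, months 1–6: 6 × 1.5% × $6,000,000.00 = $540,000.00
Penalty, months 7–17: 11 × 3% × $6,000,000.00 = $1,980,000.00
Interest: $6,000,000.00 × ((1 + 0.014)^17 − 1) = $6,000,000.00 × 0.2666168… = $1,599,700.6404…
Penalties + interest = $2,520,000.0000 + $1,599,700.6404… = $4,119,700.64

$4,119,700.64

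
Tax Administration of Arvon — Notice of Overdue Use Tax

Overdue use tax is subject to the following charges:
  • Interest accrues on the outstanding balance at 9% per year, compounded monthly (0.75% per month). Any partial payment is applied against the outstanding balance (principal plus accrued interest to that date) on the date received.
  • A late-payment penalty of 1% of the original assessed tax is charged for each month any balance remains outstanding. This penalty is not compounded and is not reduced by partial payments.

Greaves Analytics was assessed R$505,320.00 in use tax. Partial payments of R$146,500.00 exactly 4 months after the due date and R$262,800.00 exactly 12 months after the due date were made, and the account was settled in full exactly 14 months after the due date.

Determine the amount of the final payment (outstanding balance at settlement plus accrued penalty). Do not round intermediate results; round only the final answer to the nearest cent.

Balance at month 4: R$505,320.0000 × (1 + 0.0075)^4 = R$520,650.9998…
After R$146,500.00 payment: R$520,650.9998… − R$146,500.00 = R$374,150.9998…
Balance at month 12: R$374,150.9998… × (1 + 0.0075)^8 = R$397,198.2703…
After R$262,800.00 payment: R$397,198.2703… − R$262,800.00 = R$134,398.2703…
Balance at month 14: R$134,398.2703… × (1 + 0.0075)^2 = R$136,421.8043…
Penalty: 14 × 1% × R$505,320.00 = R$70,744.80
Final settlement = outstanding balance + penalty = R$136,421.8043… + R$70,744.80 = R$207,166.60

R$207,166.60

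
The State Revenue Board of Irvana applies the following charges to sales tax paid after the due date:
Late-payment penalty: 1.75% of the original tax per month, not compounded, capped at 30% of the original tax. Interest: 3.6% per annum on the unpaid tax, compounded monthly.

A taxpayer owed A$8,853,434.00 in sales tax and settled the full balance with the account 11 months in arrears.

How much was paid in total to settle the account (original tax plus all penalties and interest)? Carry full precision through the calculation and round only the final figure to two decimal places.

Penalty: 11 × 1.75% × A$8,853,434.00 = A$1,704,286.05… (below the 30% cap of A$2,656,030.20)
Interest (3.6%/yr ÷ 12 = 0.3%/month): A$8,853,434.00 × ((1 + 0.003)^11 − 1) = A$296,585.4515…
Total = A$8,853,434.00 + A$1,704,286.0450 + A$296,585.4515… = A$10,854,305.50

A$10,854,305.50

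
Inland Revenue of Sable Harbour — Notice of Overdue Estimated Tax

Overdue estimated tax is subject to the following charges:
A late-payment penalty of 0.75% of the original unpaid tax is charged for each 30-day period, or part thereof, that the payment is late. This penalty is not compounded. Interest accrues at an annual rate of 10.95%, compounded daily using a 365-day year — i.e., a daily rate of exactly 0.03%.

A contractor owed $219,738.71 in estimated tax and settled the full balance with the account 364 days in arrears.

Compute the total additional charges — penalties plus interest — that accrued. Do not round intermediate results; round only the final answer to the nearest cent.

$46,775.15

Penalty periods: ⌈364/30⌉ = 13; penalty = 13 × 0.75% × $219,738.71 = $21,424.52…
Interest: $219,738.71 × ((1 + 0.0003)^364 − 1) = $219,738.71 × 0.11536714… = $25,350.6263…
Penalties + interest = $21,424.5242… + $25,350.6263… = $46,775.15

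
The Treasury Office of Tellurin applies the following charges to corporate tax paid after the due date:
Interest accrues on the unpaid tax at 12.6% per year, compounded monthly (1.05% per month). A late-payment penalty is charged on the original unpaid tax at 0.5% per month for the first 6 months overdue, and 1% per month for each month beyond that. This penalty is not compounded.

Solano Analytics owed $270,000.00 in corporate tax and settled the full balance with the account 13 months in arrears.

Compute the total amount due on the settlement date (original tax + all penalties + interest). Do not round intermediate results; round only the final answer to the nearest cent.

Penalty, months 1–6: 6 × 0.5% × $270,000.00 = $8,100.00
Penalty, months 7–13: 7 × 1% × $270,000.00 = $18,900.00
Interest: $270,000.00 × ((1 + 0.0105)^13 − 1) = $270,000.00 × 0.1454394… = $39,268.6483…
Total = $270,000.00 + $27,000.0000 + $39,268.6483… = $336,268.65

$336,268.65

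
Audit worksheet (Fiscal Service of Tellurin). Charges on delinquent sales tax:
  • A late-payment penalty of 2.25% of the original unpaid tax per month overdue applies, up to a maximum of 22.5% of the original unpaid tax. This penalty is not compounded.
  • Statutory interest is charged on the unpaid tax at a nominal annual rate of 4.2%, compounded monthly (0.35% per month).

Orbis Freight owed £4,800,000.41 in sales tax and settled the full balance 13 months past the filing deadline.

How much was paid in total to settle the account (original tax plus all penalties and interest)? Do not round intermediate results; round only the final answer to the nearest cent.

£6,103,046.30

Penalty (uncapped): 13 × 2.25% × £4,800,000.41 = £1,404,000.12…; cap = 22.5% × £4,800,000.41 = £1,080,000.09… → penalty = £1,080,000.09…
Interest: £4,800,000.41 × ((1 + 0.0035)^13 − 1) = £4,800,000.41 × 0.0464679… = £223,045.7961…
Total = £4,800,000.41 + £1,080,000.0923… + £223,045.7961… = £6,103,046.30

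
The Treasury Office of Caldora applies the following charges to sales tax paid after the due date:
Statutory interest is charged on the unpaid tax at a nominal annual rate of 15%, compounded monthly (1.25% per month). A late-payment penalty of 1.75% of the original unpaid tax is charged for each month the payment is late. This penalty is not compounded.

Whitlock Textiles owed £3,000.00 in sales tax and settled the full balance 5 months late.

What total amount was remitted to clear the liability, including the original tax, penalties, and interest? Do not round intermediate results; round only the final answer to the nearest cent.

£3,454.75

Late-payment penalty: 5 × 1.75% × £3,000.00 = £262.50
Interest: £3,000.00 × ((1 + 0.0125)^5 − 1) = £3,000.00 × 0.0640822… = £192.2465…
Total = £3,000.00 + £262.5000 + £192.2465… = £3,454.75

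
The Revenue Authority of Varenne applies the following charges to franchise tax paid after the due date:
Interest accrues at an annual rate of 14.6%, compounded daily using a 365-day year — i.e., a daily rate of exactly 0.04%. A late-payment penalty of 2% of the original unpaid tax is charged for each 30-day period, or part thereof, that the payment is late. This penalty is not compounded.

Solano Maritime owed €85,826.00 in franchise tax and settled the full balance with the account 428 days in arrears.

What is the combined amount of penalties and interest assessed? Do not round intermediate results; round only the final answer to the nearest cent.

Penalty periods: ⌈428/30⌉ = 15; penalty = 15 × 2% × €85,826.00 = €25,747.80
Interest: €85,826.00 × ((1 + 0.0004)^428 − 1) = €85,826.00 × 0.18668745… = €16,022.6370…
Penalties + interest = €25,747.8000 + €16,022.6370… = €41,770.44

€41,770.44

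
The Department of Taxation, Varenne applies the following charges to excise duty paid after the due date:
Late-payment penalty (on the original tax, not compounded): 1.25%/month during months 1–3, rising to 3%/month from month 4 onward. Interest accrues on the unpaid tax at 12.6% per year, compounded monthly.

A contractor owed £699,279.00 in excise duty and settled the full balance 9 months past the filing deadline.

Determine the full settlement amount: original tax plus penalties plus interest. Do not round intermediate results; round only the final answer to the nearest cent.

Penalty, months 1–3: 3 × 1.25% × £699,279.00 = £26,222.96…
Penalty, months 4–9: 6 × 3% × £699,279.00 = £125,870.22
Interest (12.6%/yr ÷ 12 = 1.05%/month): £699,279.00 × ((1 + 0.0105)^9 − 1) = £68,926.3844…
Total = £699,279.00 + £152,093.1825 + £68,926.3844… = £920,298.57

£920,298.57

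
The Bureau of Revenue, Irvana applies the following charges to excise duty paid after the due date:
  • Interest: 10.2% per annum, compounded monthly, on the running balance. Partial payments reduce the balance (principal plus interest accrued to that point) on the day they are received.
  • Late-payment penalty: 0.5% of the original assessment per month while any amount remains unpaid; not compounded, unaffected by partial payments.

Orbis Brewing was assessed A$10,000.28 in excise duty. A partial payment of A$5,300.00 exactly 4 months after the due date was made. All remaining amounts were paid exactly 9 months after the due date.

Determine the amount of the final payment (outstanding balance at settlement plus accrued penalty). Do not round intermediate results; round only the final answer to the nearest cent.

Monthly rate = 10.2% ÷ 12 = 0.85%
Balance at month 4: A$10,000.2800 × (1 + 0.0085)^4 = A$10,344.6493…
After A$5,300.00 payment: A$10,344.6493… − A$5,300.00 = A$5,044.6493…
Balance at month 9: A$5,044.6493… × (1 + 0.0085)^5 = A$5,262.7227…
Penalty: 9 × 0.5% × A$10,000.28 = A$450.01…
Final settlement = outstanding balance + penalty = A$5,262.7227… + A$450.01… = A$5,712.74

A$5,712.74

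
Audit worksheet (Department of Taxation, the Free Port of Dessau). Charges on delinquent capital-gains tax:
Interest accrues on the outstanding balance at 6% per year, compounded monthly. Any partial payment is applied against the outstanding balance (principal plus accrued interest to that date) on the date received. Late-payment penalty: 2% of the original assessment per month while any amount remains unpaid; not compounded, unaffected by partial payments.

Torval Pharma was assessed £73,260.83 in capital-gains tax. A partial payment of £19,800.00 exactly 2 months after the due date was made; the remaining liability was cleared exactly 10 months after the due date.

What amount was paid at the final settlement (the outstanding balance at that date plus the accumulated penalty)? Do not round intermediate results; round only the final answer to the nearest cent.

Monthly rate = 6% ÷ 12 = 0.5%
Balance at month 2: £73,260.8300 × (1 + 0.005)^2 = £73,995.2698…
After £19,800.00 payment: £73,995.2698… − £19,800.00 = £54,195.2698…
Balance at month 10: £54,195.2698… × (1 + 0.005)^8 = £56,401.3990…
Penalty: 10 × 2% × £73,260.83 = £14,652.17…
Final settlement = outstanding balance + penalty = £56,401.3990… + £14,652.17… = £71,053.57

£71,053.57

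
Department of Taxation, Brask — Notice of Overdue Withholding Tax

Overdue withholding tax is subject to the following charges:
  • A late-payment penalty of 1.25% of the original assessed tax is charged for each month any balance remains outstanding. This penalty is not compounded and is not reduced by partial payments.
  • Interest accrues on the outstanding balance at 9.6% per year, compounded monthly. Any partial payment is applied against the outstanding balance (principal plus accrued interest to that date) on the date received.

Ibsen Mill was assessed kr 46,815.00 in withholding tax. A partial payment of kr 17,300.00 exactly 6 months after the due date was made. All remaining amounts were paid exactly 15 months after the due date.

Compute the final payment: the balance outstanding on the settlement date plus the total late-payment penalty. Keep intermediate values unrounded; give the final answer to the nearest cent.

kr 42,950.17

Monthly rate = 9.6% ÷ 12 = 0.8%
Balance at month 6: kr 46,815.0000 × (1 + 0.008)^6 = kr 49,107.5447…
After kr 17,300.00 payment: kr 49,107.5447… − kr 17,300.00 = kr 31,807.5447…
Balance at month 15: kr 31,807.5447… × (1 + 0.008)^9 = kr 34,172.3570…
Penalty: 15 × 1.25% × kr 46,815.00 = kr 8,777.81…
Final settlement = outstanding balance + penalty = kr 34,172.3570… + kr 8,777.81… = kr 42,950.17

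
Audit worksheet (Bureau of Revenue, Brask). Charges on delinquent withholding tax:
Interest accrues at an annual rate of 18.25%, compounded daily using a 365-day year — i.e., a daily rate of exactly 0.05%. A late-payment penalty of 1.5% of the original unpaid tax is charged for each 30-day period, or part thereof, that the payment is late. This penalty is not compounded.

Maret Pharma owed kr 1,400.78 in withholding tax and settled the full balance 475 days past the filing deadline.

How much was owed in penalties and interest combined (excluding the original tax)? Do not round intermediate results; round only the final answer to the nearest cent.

Penalty periods: ⌈475/30⌉ = 16; penalty = 16 × 1.5% × kr 1,400.78 = kr 336.19…
Interest: kr 1,400.78 × ((1 + 0.0005)^475 − 1) = kr 1,400.78 × 0.26799973… = kr 375.4087…
Penalties + interest = kr 336.1872 + kr 375.4087… = kr 711.60

kr 711.60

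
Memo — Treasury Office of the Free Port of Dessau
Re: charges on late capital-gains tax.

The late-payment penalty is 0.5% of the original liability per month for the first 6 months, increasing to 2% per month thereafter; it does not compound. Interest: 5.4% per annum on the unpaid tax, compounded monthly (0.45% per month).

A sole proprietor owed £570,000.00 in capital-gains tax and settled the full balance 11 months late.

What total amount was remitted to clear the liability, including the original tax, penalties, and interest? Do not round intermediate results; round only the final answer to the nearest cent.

Penalty, months 1–6: 6 × 0.5% × £570,000.00 = £17,100.00
Penalty, months 7–11: 5 × 2% × £570,000.00 = £57,000.00
Interest: £570,000.00 × ((1 + 0.0045)^11 − 1) = £570,000.00 × 0.0506289… = £28,858.4854…
Total = £570,000.00 + £74,100.0000 + £28,858.4854… = £672,958.49

£672,958.49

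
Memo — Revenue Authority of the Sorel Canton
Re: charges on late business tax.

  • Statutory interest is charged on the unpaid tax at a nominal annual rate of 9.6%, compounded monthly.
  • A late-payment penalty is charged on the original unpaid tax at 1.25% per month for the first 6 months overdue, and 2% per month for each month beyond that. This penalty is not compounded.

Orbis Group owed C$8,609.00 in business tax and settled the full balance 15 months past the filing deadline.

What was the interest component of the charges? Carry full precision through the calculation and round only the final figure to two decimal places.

C$1,092.99

Interest (9.6%/yr ÷ 12 = 0.8%/month): C$8,609.00 × ((1 + 0.008)^15 − 1) = C$1,092.9870…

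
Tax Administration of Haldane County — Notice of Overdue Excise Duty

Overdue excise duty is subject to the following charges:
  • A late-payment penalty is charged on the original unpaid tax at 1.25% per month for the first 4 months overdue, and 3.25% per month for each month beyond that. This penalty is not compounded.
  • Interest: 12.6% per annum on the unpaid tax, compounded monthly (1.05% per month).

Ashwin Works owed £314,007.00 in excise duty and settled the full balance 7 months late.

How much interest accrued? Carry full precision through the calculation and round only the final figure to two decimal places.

£23,819.38

Interest: £314,007.00 × ((1 + 0.0105)^7 − 1) = £314,007.00 × 0.0758562… = £23,819.3762…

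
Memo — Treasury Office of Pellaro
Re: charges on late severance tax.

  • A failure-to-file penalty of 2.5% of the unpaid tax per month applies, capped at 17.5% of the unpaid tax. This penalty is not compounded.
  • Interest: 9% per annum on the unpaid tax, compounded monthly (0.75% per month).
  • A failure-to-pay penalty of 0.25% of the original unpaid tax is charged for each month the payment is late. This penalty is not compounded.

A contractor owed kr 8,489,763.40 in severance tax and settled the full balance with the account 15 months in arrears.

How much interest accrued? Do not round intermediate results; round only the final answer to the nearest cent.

kr 1,006,907.96

Interest: kr 8,489,763.40 × ((1 + 0.0075)^15 − 1) = kr 8,489,763.40 × 0.1186026… = kr 1,006,907.9637…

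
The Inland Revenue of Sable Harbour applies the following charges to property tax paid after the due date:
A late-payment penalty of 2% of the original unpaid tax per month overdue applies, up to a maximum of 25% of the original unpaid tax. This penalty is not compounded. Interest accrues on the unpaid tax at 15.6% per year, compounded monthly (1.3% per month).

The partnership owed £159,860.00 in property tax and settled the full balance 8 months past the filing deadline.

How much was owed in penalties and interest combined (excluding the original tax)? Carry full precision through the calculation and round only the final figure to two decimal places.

Penalty: 8 × 2% × £159,860.00 = £25,577.60 (below the 25% cap of £39,965.00)
Interest: £159,860.00 × ((1 + 0.013)^8 − 1) = £159,860.00 × 0.1088571… = £17,401.8884…
Penalties + interest = £25,577.6000 + £17,401.8884… = £42,979.49

£42,979.49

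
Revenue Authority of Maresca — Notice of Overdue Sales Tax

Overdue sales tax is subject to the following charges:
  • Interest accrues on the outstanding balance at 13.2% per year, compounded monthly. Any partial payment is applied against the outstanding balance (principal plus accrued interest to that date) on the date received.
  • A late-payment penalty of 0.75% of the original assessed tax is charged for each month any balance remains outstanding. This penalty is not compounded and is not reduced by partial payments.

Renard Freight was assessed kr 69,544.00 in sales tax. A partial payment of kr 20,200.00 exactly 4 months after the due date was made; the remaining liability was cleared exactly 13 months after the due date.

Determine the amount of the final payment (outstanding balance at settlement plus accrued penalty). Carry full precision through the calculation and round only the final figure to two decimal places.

kr 64,662.82

Monthly rate = 13.2% ÷ 12 = 1.1%
Balance at month 4: kr 69,544.0000 × (1 + 0.011)^4 = kr 72,654.7962…
After kr 20,200.00 payment: kr 72,654.7962… − kr 20,200.00 = kr 52,454.7962…
Balance at month 13: kr 52,454.7962… × (1 + 0.011)^9 = kr 57,882.2766…
Penalty: 13 × 0.75% × kr 69,544.00 = kr 6,780.54
Final settlement = outstanding balance + penalty = kr 57,882.2766… + kr 6,780.54 = kr 64,662.82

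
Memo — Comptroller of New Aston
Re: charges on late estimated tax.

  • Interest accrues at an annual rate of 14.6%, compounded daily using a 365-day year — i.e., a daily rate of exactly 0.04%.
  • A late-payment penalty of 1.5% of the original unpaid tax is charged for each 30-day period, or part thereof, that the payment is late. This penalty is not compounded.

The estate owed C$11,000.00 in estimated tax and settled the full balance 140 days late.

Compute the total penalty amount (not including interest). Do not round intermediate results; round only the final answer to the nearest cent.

C$825.00

Penalty periods: ⌈140/30⌉ = 5; penalty = 5 × 1.5% × C$11,000.00 = C$825.00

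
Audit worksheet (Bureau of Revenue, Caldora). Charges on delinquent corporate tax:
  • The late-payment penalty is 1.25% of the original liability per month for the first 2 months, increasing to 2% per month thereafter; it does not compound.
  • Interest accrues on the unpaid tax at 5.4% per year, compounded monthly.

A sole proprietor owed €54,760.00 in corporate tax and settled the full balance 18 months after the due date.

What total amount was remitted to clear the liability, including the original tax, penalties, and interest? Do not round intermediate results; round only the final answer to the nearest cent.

Penalty, months 1–2: 2 × 1.25% × €54,760.00 = €1,369.00
Penalty, months 3–18: 16 × 2% × €54,760.00 = €17,523.20
Interest (5.4%/yr ÷ 12 = 0.45%/month): €54,760.00 × ((1 + 0.0045)^18 − 1) = €4,609.3616…
Total = €54,760.00 + €18,892.2000 + €4,609.3616… = €78,261.56

€78,261.56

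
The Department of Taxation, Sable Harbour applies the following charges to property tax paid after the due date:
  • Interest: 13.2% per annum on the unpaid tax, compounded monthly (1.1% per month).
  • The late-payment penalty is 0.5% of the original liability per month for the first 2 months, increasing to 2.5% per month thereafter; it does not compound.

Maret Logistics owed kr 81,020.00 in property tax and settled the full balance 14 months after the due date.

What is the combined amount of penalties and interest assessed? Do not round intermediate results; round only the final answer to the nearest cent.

Penalty, months 1–2: 2 × 0.5% × kr 81,020.00 = kr 810.20
Penalty, months 3–14: 12 × 2.5% × kr 81,020.00 = kr 24,306.00
Interest: kr 81,020.00 × ((1 + 0.011)^14 − 1) = kr 81,020.00 × 0.1655105… = kr 13,409.6581…
Penalties + interest = kr 25,116.2000 + kr 13,409.6581… = kr 38,525.86

kr 38,525.86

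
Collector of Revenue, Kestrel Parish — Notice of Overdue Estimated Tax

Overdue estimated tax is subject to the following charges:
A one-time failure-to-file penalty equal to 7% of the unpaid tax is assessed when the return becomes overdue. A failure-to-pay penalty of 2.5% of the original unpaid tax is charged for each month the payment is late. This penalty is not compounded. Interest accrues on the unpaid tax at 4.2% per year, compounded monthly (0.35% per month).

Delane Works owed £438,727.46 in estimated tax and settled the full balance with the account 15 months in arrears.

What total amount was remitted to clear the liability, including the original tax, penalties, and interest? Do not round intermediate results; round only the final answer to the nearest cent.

Failure-to-file penalty: 7% × £438,727.46 = £30,710.92…
Failure-to-pay penalty = 2.5% × £438,727.46 × 15 mo = £164,522.80…
Interest: £438,727.46 × ((1 + 0.0035)^15 − 1) = £438,727.46 × 0.0538060… = £23,606.1542…
Total = £438,727.46 + £195,233.7197 + £23,606.1542… = £657,567.33

£657,567.33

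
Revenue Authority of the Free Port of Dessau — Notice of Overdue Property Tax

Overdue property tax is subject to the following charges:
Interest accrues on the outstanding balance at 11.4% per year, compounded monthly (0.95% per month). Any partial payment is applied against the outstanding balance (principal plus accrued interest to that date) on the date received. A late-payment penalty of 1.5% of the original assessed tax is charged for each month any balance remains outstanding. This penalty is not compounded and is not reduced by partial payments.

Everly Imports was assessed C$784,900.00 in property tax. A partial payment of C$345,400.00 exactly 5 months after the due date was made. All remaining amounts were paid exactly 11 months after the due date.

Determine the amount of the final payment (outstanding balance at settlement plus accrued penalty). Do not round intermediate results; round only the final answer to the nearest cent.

Balance at month 5: C$784,900.0000 × (1 + 0.0095)^5 = C$822,897.8838…
After C$345,400.00 payment: C$822,897.8838… − C$345,400.00 = C$477,497.8838…
Balance at month 11: C$477,497.8838… × (1 + 0.0095)^6 = C$505,369.9224…
Penalty: 11 × 1.5% × C$784,900.00 = C$129,508.50
Final settlement = outstanding balance + penalty = C$505,369.9224… + C$129,508.50 = C$634,878.42

C$634,878.42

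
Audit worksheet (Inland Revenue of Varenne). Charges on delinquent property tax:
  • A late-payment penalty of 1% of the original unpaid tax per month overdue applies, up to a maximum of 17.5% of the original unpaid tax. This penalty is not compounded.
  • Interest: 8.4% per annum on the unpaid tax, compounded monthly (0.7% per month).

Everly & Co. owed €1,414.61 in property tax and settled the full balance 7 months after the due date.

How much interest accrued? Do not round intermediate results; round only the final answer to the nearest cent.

€70.79

Interest: €1,414.61 × ((1 + 0.007)^7 − 1) = €1,414.61 × 0.0500411… = €70.7886…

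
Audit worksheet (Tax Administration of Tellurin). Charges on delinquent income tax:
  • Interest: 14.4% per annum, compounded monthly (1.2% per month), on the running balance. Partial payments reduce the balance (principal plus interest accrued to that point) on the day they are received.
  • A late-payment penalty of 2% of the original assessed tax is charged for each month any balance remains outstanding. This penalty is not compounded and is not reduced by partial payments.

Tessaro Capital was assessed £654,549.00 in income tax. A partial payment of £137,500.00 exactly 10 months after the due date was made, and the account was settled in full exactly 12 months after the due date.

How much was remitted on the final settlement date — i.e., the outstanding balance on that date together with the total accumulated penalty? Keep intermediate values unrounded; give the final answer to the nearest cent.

Balance at month 10: £654,549.0000 × (1 + 0.012)^10 = £737,474.9765…
After £137,500.00 payment: £737,474.9765… − £137,500.00 = £599,974.9765…
Balance at month 12: £599,974.9765… × (1 + 0.012)^2 = £614,460.7724…
Penalty: 12 × 2% × £654,549.00 = £157,091.76
Final settlement = outstanding balance + penalty = £614,460.7724… + £157,091.76 = £771,552.53

£771,552.53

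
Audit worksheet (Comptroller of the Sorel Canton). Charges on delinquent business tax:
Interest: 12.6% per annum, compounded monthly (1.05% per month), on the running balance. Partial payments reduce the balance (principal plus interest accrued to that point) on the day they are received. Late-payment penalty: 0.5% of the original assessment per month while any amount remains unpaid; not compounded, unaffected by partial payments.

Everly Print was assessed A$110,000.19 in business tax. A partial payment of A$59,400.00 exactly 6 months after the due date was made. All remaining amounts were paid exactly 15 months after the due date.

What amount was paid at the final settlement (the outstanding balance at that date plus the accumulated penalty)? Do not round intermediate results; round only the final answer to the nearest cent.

A$71,653.50

Balance at month 6: A$110,000.1900 × (1 + 0.0105)^6 = A$117,114.6817…
After A$59,400.00 payment: A$117,114.6817… − A$59,400.00 = A$57,714.6817…
Balance at month 15: A$57,714.6817… × (1 + 0.0105)^9 = A$63,403.4902…
Penalty: 15 × 0.5% × A$110,000.19 = A$8,250.01…
Final settlement = outstanding balance + penalty = A$63,403.4902… + A$8,250.01… = A$71,653.50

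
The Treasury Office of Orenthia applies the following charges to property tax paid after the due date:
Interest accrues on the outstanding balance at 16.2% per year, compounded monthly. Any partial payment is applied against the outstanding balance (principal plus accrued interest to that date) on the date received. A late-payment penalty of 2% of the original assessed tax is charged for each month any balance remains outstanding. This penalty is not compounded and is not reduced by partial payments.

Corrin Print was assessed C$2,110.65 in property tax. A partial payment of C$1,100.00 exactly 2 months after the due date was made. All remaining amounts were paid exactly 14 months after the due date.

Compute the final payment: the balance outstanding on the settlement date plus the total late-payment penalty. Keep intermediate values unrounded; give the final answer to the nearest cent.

C$1,845.47

Monthly rate = 16.2% ÷ 12 = 1.35%
Balance at month 2: C$2,110.6500 × (1 + 0.0135)^2 = C$2,168.0222…
After C$1,100.00 payment: C$2,168.0222… − C$1,100.00 = C$1,068.0222…
Balance at month 14: C$1,068.0222… × (1 + 0.0135)^12 = C$1,254.4846…
Penalty: 14 × 2% × C$2,110.65 = C$590.98…
Final settlement = outstanding balance + penalty = C$1,254.4846… + C$590.98… = C$1,845.47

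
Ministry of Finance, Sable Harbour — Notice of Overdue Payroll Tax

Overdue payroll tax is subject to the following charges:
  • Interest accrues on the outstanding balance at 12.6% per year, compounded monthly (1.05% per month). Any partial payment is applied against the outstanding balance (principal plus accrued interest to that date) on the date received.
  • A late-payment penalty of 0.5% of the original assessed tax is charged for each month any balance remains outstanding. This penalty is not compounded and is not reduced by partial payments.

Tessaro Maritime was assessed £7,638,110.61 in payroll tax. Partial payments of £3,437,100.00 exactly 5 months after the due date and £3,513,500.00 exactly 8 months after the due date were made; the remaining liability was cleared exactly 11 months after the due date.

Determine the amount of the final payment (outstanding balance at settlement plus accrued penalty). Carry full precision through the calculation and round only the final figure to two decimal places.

Balance at month 5: £7,638,110.6100 × (1 + 0.0105)^5 = £8,047,621.3198…
After £3,437,100.00 payment: £8,047,621.3198… − £3,437,100.00 = £4,610,521.3198…
Balance at month 8: £4,610,521.3198… × (1 + 0.0105)^3 = £4,757,283.0086…
After £3,513,500.00 payment: £4,757,283.0086… − £3,513,500.00 = £1,243,783.0086…
Balance at month 11: £1,243,783.0086… × (1 + 0.0105)^3 = £1,283,374.9944…
Penalty: 11 × 0.5% × £7,638,110.61 = £420,096.08…
Final settlement = outstanding balance + penalty = £1,283,374.9944… + £420,096.08… = £1,703,471.08

£1,703,471.08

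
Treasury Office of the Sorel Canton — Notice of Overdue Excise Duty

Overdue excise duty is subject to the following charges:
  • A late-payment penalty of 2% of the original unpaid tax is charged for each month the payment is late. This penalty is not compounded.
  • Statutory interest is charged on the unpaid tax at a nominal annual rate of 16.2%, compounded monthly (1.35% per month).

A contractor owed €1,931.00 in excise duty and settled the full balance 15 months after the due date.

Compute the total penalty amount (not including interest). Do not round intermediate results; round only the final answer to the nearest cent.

Late-payment penalty = 2% × €1,931.00 × 15 mo = €579.30

€579.30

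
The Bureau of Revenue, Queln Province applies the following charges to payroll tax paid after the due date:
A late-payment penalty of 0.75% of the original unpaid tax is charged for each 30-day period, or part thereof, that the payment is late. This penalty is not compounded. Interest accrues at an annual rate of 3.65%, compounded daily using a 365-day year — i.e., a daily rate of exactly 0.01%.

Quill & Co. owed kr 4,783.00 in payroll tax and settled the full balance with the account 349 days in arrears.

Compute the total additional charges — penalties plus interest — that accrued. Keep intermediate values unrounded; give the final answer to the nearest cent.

Penalty periods: ⌈349/30⌉ = 12; penalty = 12 × 0.75% × kr 4,783.00 = kr 430.47
Interest: kr 4,783.00 × ((1 + 0.0001)^349 − 1) = kr 4,783.00 × 0.03551435… = kr 169.8651…
Penalties + interest = kr 430.4700 + kr 169.8651… = kr 600.34

kr 600.34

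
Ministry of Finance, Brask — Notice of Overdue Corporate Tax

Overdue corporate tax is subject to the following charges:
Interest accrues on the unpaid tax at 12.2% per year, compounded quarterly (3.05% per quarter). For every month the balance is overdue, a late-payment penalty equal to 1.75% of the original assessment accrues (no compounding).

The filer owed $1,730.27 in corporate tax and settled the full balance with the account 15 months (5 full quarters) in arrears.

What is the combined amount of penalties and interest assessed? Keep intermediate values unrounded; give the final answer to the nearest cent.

Late-payment penalty = 1.75% × $1,730.27 × 15 mo = $454.20…
Interest: $1,730.27 × ((1 + 0.0305)^5 − 1) = $1,730.27 × 0.1620906… = $280.4605…
Penalties + interest = $454.1959… + $280.4605… = $734.66

$734.66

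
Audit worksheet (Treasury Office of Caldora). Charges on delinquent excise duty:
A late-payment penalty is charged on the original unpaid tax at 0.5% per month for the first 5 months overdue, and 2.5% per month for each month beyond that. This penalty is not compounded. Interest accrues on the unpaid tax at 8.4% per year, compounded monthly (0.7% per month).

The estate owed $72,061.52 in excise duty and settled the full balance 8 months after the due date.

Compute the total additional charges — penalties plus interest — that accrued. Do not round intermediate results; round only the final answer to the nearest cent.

Penalty, months 1–5: 5 × 0.5% × $72,061.52 = $1,801.54…
Penalty, months 6–8: 3 × 2.5% × $72,061.52 = $5,404.61…
Interest: $72,061.52 × ((1 + 0.007)^8 − 1) = $72,061.52 × 0.0573914… = $4,135.7099…
Penalties + interest = $7,206.1520 + $4,135.7099… = $11,341.86

$11,341.86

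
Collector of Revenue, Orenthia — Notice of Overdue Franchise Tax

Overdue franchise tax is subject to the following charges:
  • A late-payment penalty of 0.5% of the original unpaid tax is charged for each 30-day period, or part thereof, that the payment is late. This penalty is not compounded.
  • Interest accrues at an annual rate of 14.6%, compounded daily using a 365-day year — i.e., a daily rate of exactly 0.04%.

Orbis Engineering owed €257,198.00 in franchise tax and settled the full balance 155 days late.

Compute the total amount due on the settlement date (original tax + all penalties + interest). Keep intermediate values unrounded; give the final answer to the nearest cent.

Penalty periods: ⌈155/30⌉ = 6; penalty = 6 × 0.5% × €257,198.00 = €7,715.94
Interest: €257,198.00 × ((1 + 0.0004)^155 − 1) = €257,198.00 × 0.06394916… = €16,447.5948…
Total = €257,198.00 + €7,715.9400 + €16,447.5948… = €281,361.53

€281,361.53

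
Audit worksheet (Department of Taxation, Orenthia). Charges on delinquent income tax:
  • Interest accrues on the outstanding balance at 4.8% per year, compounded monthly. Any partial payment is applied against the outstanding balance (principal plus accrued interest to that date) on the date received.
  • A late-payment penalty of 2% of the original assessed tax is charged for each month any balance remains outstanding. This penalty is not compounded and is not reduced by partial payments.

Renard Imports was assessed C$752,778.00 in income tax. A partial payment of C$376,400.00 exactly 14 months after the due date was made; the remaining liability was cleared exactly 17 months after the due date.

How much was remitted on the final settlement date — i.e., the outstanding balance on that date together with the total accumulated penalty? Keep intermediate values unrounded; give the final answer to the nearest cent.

Monthly rate = 4.8% ÷ 12 = 0.4%
Balance at month 14: C$752,778.0000 × (1 + 0.004)^14 = C$796,047.3439…
After C$376,400.00 payment: C$796,047.3439… − C$376,400.00 = C$419,647.3439…
Balance at month 17: C$419,647.3439… × (1 + 0.004)^3 = C$424,703.2820…
Penalty: 17 × 2% × C$752,778.00 = C$255,944.52
Final settlement = outstanding balance + penalty = C$424,703.2820… + C$255,944.52 = C$680,647.80

C$680,647.80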